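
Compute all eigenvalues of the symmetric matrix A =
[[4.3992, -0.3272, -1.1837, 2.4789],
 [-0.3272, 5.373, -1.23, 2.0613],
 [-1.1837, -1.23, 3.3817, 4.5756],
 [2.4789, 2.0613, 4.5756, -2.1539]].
sigma(A) ≈ {-6, 5, 6} (6 with multiplicity 2)

A is real symmetric, so its spectrum consists of real eigenvalues. Expanding the characteristic polynomial of the displayed matrix gives
  det(λ I - A) = p(λ) = λ^4 + (-11)λ^3 + (-6)λ^2 + (395.997)λ + (-1079.9908).
Solving p(λ) = 0 yields eigenvalues ≈ -6, 5, 6, 6. (A is shown rounded to 4 decimals, so these recover the underlying integer eigenvalues to within that precision.)
Verification: the trace of A = 11 equals the sum of eigenvalues 11, and det(A) ≈ -1079.9908 matches the eigenvalue product -1080.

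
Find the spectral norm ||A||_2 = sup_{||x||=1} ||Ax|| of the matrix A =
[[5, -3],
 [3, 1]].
||A||_2 = sqrt((44 + sqrt(1152))/2) ≈ 6.2426 (= sqrt(largest eigenvalue of A^T A))

||A||_2 = sigma_max(A) = sqrt(lambda_max(A^T A)). Form the symmetric matrix M = A^T A =
[[34, -12],
 [-12, 10]].
Its characteristic polynomial (trace, determinant of M give the coefficients) is
  p(λ) = det(λ I - M) = λ^2 - 44λ + 196.
For λ^2 - 44λ + 196 the discriminant is 1152. It is nonnegative but not a perfect square, so the roots are real and irrational: λ = (44 ± sqrt(1152))/2 ≈ 38.9706, 5.0294.
So the eigenvalues of A^T A are ≈ 5.0294, 38.9706 (all ≥ 0, as they must be for A^T A). The largest is λ_max = (44 + sqrt(1152))/2 ≈ 38.9706, hence ||A||_2 = sqrt(λ_max) = sqrt((44 + sqrt(1152))/2) ≈ 6.2426.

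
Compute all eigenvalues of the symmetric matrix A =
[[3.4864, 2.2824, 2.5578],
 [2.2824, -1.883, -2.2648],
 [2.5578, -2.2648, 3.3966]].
sigma(A) ≈ {-4, 3, 6}

A is real symmetric, so its spectrum consists of real eigenvalues. Expanding the characteristic polynomial of the displayed matrix gives
  det(λ I - A) = p(λ) = λ^3 + (-5)λ^2 + (-18)λ + (72).
Solving p(λ) = 0 yields eigenvalues ≈ -4, 3, 6. (A is shown rounded to 4 decimals, so these recover the underlying integer eigenvalues to within that precision.)
Verification: the trace of A = 5 equals the sum of eigenvalues 5, and det(A) ≈ -71.9995 matches the eigenvalue product -72.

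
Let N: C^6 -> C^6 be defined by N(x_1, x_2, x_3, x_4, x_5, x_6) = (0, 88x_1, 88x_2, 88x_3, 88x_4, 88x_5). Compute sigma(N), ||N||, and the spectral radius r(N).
sigma(N) = {0}; ||N|| = 88; r(N) = 0. (N is nilpotent with N^6 = 0.)

On C^6, N is a strictly lower-triangular matrix with 88 on the subdiagonal and zeros elsewhere, so its characteristic polynomial is lambda^6 and every eigenvalue is 0: sigma(N) = {0}. For the operator norm, N e_i = 88e_{i+1} for i = 1, ..., 5 and N e_6 = 0, so the singular values of N are 88 (with multiplicity 5) and 0; hence ||N|| = 88. The spectral radius r(N) = max|lambda| = 0. Note ||N|| > r(N) — characteristic of non-normal nilpotent operators. Indeed N^6 = 0.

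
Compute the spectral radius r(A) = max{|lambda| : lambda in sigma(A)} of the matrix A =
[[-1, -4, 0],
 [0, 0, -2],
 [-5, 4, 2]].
r(A) ≈ 4.1114

The eigenvalues of A are the roots of its characteristic polynomial. With M = A (coefficients from the trace, the sum of principal 2x2 minors, and det A):
  p(λ) = det(λ I - M) = λ^3 - λ^2 + 6λ + 48.
No integer candidate from the rational root theorem (±divisors of 48) is a root, so the roots are irrational. The cubic discriminant is Δ = -68028 < 0, so there is one real root and a complex-conjugate pair. p(-3) = -6 and p(-2) = 24 have opposite signs, so a root lies in (-3, -2); Newton's method refines it to λ ≈ -2.8397. Dividing out (λ - (-2.8397)) leaves approximately λ^2 - 3.8397λ + 16.9034. For λ^2 - 3.8397λ + 16.9034 the discriminant is -52.8705. It is negative, so the remaining roots are the complex-conjugate pair λ ≈ 1.9198 ± 3.6356i. Their product equals the constant term, so |λ|^2 ≈ 16.9034 and |λ| ≈ 4.1114.
Thus the eigenvalues (to 4 decimals) are -2.8397 (modulus 2.8397); 1.9198 ± 3.6356i (modulus 4.1114). The spectral radius is the largest modulus: r(A) ≈ 4.1114. (Cross-check: r(A) ≤ ||A||_2 ≈ 7.0087; equality holds whenever A is normal, though it can also hold for some non-normal A.)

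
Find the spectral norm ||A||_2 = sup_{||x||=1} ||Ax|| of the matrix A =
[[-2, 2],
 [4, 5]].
||A||_2 = sqrt((49 + sqrt(1105))/2) ≈ 6.4125 (= sqrt(largest eigenvalue of A^T A))

||A||_2 = sigma_max(A) = sqrt(lambda_max(A^T A)). Form the symmetric matrix M = A^T A =
[[20, 16],
 [16, 29]].
Its characteristic polynomial (trace, determinant of M give the coefficients) is
  p(λ) = det(λ I - M) = λ^2 - 49λ + 324.
For λ^2 - 49λ + 324 the discriminant is 1105. It is nonnegative but not a perfect square, so the roots are real and irrational: λ = (49 ± sqrt(1105))/2 ≈ 41.1208, 7.8792.
So the eigenvalues of A^T A are ≈ 7.8792, 41.1208 (all ≥ 0, as they must be for A^T A). The largest is λ_max = (49 + sqrt(1105))/2 ≈ 41.1208, hence ||A||_2 = sqrt(λ_max) = sqrt((49 + sqrt(1105))/2) ≈ 6.4125.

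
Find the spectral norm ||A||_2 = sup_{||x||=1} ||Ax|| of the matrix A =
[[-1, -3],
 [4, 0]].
||A||_2 = sqrt(18) ≈ 4.2426 (= sqrt(largest eigenvalue of A^T A))

||A||_2 = sigma_max(A) = sqrt(lambda_max(A^T A)). Form the symmetric matrix M = A^T A =
[[17, 3],
 [3, 9]].
Its characteristic polynomial (trace, determinant of M give the coefficients) is
  p(λ) = det(λ I - M) = λ^2 - 26λ + 144.
For λ^2 - 26λ + 144 the discriminant is 100. It is a perfect square (10^2), so the roots are rational: λ = (26 ± 10)/2 = 18, 8.
So the eigenvalues of A^T A are ≈ 8, 18 (all ≥ 0, as they must be for A^T A). The largest is λ_max = 18, hence ||A||_2 = sqrt(λ_max) = sqrt(18) ≈ 4.2426.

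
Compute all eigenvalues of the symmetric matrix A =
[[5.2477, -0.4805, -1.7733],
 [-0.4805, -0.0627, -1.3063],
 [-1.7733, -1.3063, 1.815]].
sigma(A) ≈ {-1, 2, 6}

A is real symmetric, so its spectrum consists of real eigenvalues. Expanding the characteristic polynomial of the displayed matrix gives
  det(λ I - A) = p(λ) = λ^3 + (-7)λ^2 + (4)λ + (12).
Solving p(λ) = 0 yields eigenvalues ≈ -1, 2, 6. (A is shown rounded to 4 decimals, so these recover the underlying integer eigenvalues to within that precision.)
Verification: the trace of A = 7 equals the sum of eigenvalues 7, and det(A) ≈ -12.0000 matches the eigenvalue product -12.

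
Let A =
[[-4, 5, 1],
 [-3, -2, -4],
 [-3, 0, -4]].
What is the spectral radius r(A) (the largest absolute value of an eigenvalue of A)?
r(A) ≈ 6.4592

The eigenvalues of A are the roots of its characteristic polynomial. With M = A (coefficients from the trace, the sum of principal 2x2 minors, and det A):
  p(λ) = det(λ I - M) = λ^3 + 10λ^2 + 50λ + 38.
No integer candidate from the rational root theorem (±divisors of 38) is a root, so the roots are irrational. The cubic discriminant is Δ = -98988 < 0, so there is one real root and a complex-conjugate pair. p(-1) = -3 and p(0) = 38 have opposite signs, so a root lies in (-1, 0); Newton's method refines it to λ ≈ -0.9108. Dividing out (λ - (-0.9108)) leaves approximately λ^2 + 9.0892λ + 41.7216. For λ^2 + 9.0892λ + 41.7216 the discriminant is -84.2727. It is negative, so the remaining roots are the complex-conjugate pair λ ≈ -4.5446 ± 4.59i. Their product equals the constant term, so |λ|^2 ≈ 41.7216 and |λ| ≈ 6.4592.
Thus the eigenvalues (to 4 decimals) are -0.9108 (modulus 0.9108); -4.5446 ± 4.59i (modulus 6.4592). The spectral radius is the largest modulus: r(A) ≈ 6.4592. (Cross-check: r(A) ≤ ||A||_2 ≈ 7.3187; equality holds whenever A is normal, though it can also hold for some non-normal A.)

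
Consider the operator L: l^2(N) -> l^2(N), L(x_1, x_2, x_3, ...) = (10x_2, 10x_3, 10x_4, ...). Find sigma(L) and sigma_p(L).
sigma(L) = closed disk {z in C : |z| ≤ 10}; sigma_p(L) = open disk {z in C : |z| < 10}

Note L = 10·V where V is the unit left shift (V x)_k = x_{k+1}; so sigma(L) = 10·sigma(V) and ||L|| = 10||V||. ||L x||^2 = 100sum_{k≥2} |x_k|^2 ≤ 100||x||^2, with equality on {x : x_1 = 0}, so ||L|| = 10. For any lambda with |lambda| < 10, set r = lambda/10 (|r| < 1); the vector x = (1, r, r^2, ...) is in l^2 and satisfies L x = 10(r, r^2, ...) = lambda x, so lambda is an eigenvalue. On the boundary |lambda| = 10 the geometric series diverges, so no l^2 eigenvector exists, but these lambda lie in the approximate point spectrum. Hence sigma(L) is the closed disk of radius 10 and sigma_p(L) is the open disk.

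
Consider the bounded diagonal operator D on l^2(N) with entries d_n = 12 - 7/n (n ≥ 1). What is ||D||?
||D|| = 12

For a diagonal operator on l^2 with entries d_n, ||D|| = sup_n |d_n|. Here d_1 = 5, d_2 = 17/2, ..., and d_n = 12 - 7/n increases monotonically toward 12. All terms lie in [5, 12), so |d_n| = d_n and the supremum is the limit 12, which is not attained by any individual d_n. Hence ||D|| = 12.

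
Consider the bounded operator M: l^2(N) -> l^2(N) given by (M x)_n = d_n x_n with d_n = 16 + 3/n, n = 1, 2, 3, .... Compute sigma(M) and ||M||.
sigma(M) = {16 + 3/n : n ≥ 1} ∪ {16}; ||M|| = 19

A bounded diagonal operator on l^2 with diagonal entries d_n has spectrum equal to the closure of {d_n : n ≥ 1}: every d_n is an eigenvalue (with eigenvector e_n), so {d_n} ⊂ sigma(M); the spectrum is closed, so its closure is too; and for lambda not in the closure, (M - lambda I) has bounded inverse (the diagonal entries 1/(d_n - lambda) are bounded). For our sequence d_n = 16 + 3/n, n = 1, 2, 3, ...:
  - {d_n} = {16 + 3/n : n ≥ 1}; the only limit point is 16
  - closure = {16 + 3/n : n ≥ 1} ∪ {16}
For the norm: a diagonal operator has ||M|| = sup_n |d_n|. Here d_n = 16 + 3/n is positive and decreasing, so sup_n |d_n| = d_1 = 16 + 3 = 19. So ||M|| = 19.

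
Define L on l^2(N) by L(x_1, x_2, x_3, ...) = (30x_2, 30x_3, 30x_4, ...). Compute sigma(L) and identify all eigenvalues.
sigma(L) = closed disk {z in C : |z| ≤ 30}; sigma_p(L) = open disk {z in C : |z| < 30}

Note L = 30·V where V is the unit left shift (V x)_k = x_{k+1}; so sigma(L) = 30·sigma(V) and ||L|| = 30||V||. ||L x||^2 = 900sum_{k≥2} |x_k|^2 ≤ 900||x||^2, with equality on {x : x_1 = 0}, so ||L|| = 30. For any lambda with |lambda| < 30, set r = lambda/30 (|r| < 1); the vector x = (1, r, r^2, ...) is in l^2 and satisfies L x = 30(r, r^2, ...) = lambda x, so lambda is an eigenvalue. On the boundary |lambda| = 30 the geometric series diverges, so no l^2 eigenvector exists, but these lambda lie in the approximate point spectrum. Hence sigma(L) is the closed disk of radius 30 and sigma_p(L) is the open disk.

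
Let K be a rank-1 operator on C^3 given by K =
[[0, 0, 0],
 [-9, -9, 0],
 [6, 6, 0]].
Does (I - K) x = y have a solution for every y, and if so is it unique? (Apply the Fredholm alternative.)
(I - K) is invertible (det(I - K) = 10 ≠ 0), so for every y in C^3 the equation (I - K) x = y has a unique solution.

K has rank 1, so it is an outer product K = u v^T: every row of K is a multiple of one row vector. Reading off the entries, u = (0, -3, 2) and v = (3, 3, 0) (row i of K equals u_i·v^T). A rank-one matrix u v^T satisfies K u = u (v·u) and kills the (2)-dimensional subspace v^⊥, so its characteristic polynomial is lambda^2 (lambda - v·u) with v·u = tr K = -9. Hence the eigenvalues of I - K are 1 (multiplicity 2) and 1 - (-9) = 10, so det(I - K) = 10. (Direct check: I - K =
[[1, 0, 0],
 [9, 10, 0],
 [-6, -6, 1]]
has determinant 10.) The finite-dimensional Fredholm alternative says: either (I - K) is invertible, or ker(I - K) ≠ {0} and then range(I - K) = ker((I - K)^*)^⊥, with dim ker(I - K) = dim ker((I - K)^*). Since det(I - K) ≠ 0, 1 is not an eigenvalue of K and ker(I - K) = {0}, so we are in the first case: for every y there is a unique x = (I - K)^(-1) y. Explicitly, by the Sherman–Morrison formula, (I - u v^T)^(-1) = I + u v^T/(1 - v·u), i.e. (I - K)^(-1) = I + K/(10).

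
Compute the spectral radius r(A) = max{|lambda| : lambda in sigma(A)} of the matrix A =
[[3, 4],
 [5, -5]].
r(A) = 7

The eigenvalues of A are the roots of its characteristic polynomial. With M = A (coefficients from the trace and determinant):
  p(λ) = det(λ I - M) = λ^2 + 2λ - 35.
For λ^2 + 2λ - 35 the discriminant is 144. It is a perfect square (12^2), so the roots are rational: λ = (-2 ± 12)/2 = 5, -7.
Thus the eigenvalues (to 4 decimals) are 5 (modulus 5); -7 (modulus 7). The spectral radius is the largest modulus: r(A) = 7. (Cross-check: r(A) ≤ ||A||_2 ≈ 7.1388; equality holds whenever A is normal, though it can also hold for some non-normal A.)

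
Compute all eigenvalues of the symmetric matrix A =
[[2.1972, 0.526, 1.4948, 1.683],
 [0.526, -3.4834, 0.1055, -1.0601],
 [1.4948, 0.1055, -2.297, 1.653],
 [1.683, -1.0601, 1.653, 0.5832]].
sigma(A) ≈ {-4, -3, 0, 4}

A is real symmetric, so its spectrum consists of real eigenvalues. Expanding the characteristic polynomial of the displayed matrix gives
  det(λ I - A) = p(λ) = λ^4 + (3)λ^3 + (-16)λ^2 + (-48)λ + (0.002).
Solving p(λ) = 0 yields eigenvalues ≈ -4, -3, 0, 4. (A is shown rounded to 4 decimals, so these recover the underlying integer eigenvalues to within that precision.)
Verification: the trace of A = -3 equals the sum of eigenvalues -3, and det(A) ≈ 0.0020 matches the eigenvalue product 0.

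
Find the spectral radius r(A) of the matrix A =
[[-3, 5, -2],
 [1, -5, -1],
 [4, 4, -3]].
r(A) ≈ 6.5374

The eigenvalues of A are the roots of its characteristic polynomial. With M = A (coefficients from the trace, the sum of principal 2x2 minors, and det A):
  p(λ) = det(λ I - M) = λ^3 + 11λ^2 + 46λ + 110.
No integer candidate from the rational root theorem (±divisors of 110) is a root, so the roots are irrational. The cubic discriminant is Δ = -43768 < 0, so there is one real root and a complex-conjugate pair. p(-7) = -16 and p(-6) = 14 have opposite signs, so a root lies in (-7, -6); Newton's method refines it to λ ≈ -6.5374. Dividing out (λ - (-6.5374)) leaves approximately λ^2 + 4.4626λ + 16.8262. For λ^2 + 4.4626λ + 16.8262 the discriminant is -47.3902. It is negative, so the remaining roots are the complex-conjugate pair λ ≈ -2.2313 ± 3.442i. Their product equals the constant term, so |λ|^2 ≈ 16.8262 and |λ| ≈ 4.102.
Thus the eigenvalues (to 4 decimals) are -6.5374 (modulus 6.5374); -2.2313 ± 3.442i (modulus 4.102). The spectral radius is the largest modulus: r(A) ≈ 6.5374. (Cross-check: r(A) ≤ ||A||_2 ≈ 8.4345; equality holds whenever A is normal, though it can also hold for some non-normal A.)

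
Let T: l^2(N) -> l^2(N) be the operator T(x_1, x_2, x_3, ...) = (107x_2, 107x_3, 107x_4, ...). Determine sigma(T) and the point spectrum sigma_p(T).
sigma(T) = closed disk {z in C : |z| ≤ 107}; sigma_p(T) = open disk {z in C : |z| < 107}

Note T = 107·V where V is the unit left shift (V x)_k = x_{k+1}; so sigma(T) = 107·sigma(V) and ||T|| = 107||V||. ||T x||^2 = 11449sum_{k≥2} |x_k|^2 ≤ 11449||x||^2, with equality on {x : x_1 = 0}, so ||T|| = 107. For any lambda with |lambda| < 107, set r = lambda/107 (|r| < 1); the vector x = (1, r, r^2, ...) is in l^2 and satisfies T x = 107(r, r^2, ...) = lambda x, so lambda is an eigenvalue. On the boundary |lambda| = 107 the geometric series diverges, so no l^2 eigenvector exists, but these lambda lie in the approximate point spectrum. Hence sigma(T) is the closed disk of radius 107 and sigma_p(T) is the open disk.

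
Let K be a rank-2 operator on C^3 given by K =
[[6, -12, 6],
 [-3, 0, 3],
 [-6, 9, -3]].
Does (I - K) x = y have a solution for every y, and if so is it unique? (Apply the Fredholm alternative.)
(I - K) is invertible (det(I - K) = -47 ≠ 0), so for every y in C^3 the equation (I - K) x = y has a unique solution.

K has rank 2 and factors as K = U V^T = u1 v1^T + u2 v2^T with u1 = (-2, -3, 0), v1 = (-1, 3, -2), u2 = (-2, 3, 3), v2 = (-2, 3, -1) (multiplying out reproduces the displayed K). The nonzero eigenvalues of U V^T coincide with those of the 2 x 2 matrix G = V^T U = [[v1·u1, v1·u2], [v2·u1, v2·u2]] = [[-7, 5], [-5, 10]], and by the Sylvester determinant identity det(I_3 - U V^T) = det(I_2 - V^T U) = det([[8, -5], [5, -9]]) = (8)(-9) - (-5)(5) = -47. (Direct check: I - K =
[[-5, 12, -6],
 [3, 1, -3],
 [6, -9, 4]]
has determinant -47.) The finite-dimensional Fredholm alternative says: either (I - K) is invertible, or ker(I - K) ≠ {0} and then range(I - K) = ker((I - K)^*)^⊥, with dim ker(I - K) = dim ker((I - K)^*). Since det(I - K) ≠ 0, 1 is not an eigenvalue of K and ker(I - K) = {0}, so we are in the first case: for every y there is a unique x = (I - K)^(-1) y. (Explicitly, by the Woodbury identity, (I - U V^T)^(-1) = I + U (I_2 - G)^(-1) V^T.)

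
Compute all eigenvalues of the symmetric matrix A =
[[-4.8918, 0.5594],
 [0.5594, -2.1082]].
sigma(A) ≈ {-5, -2}

A is real symmetric, so its spectrum consists of real eigenvalues. Expanding the characteristic polynomial of the displayed matrix gives
  det(λ I - A) = p(λ) = λ^2 + (7)λ + (10).
Solving p(λ) = 0 yields eigenvalues ≈ -5, -2. (A is shown rounded to 4 decimals, so these recover the underlying integer eigenvalues to within that precision.)
Verification: the trace of A = -7 equals the sum of eigenvalues -7, and det(A) ≈ 10.0000 matches the eigenvalue product 10.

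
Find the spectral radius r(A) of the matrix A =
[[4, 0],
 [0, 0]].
r(A) = 4

The eigenvalues of A are the roots of its characteristic polynomial. With M = A (coefficients from the trace and determinant):
  p(λ) = det(λ I - M) = λ^2 - 4λ.
For λ^2 - 4λ the discriminant is 16. It is a perfect square (4^2), so the roots are rational: λ = (4 ± 4)/2 = 4, 0.
Thus the eigenvalues (to 4 decimals) are 4 (modulus 4); 0 (modulus 0). The spectral radius is the largest modulus: r(A) = 4. (Cross-check: r(A) ≤ ||A||_2 ≈ 4; equality holds whenever A is normal, though it can also hold for some non-normal A.)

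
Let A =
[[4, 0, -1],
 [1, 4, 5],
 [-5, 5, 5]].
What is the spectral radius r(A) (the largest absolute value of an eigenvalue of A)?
r(A) ≈ 9.9227

The eigenvalues of A are the roots of its characteristic polynomial. With M = A (coefficients from the trace, the sum of principal 2x2 minors, and det A):
  p(λ) = det(λ I - M) = λ^3 - 13λ^2 + 26λ + 45.
No integer candidate from the rational root theorem (±divisors of 45) is a root, so the roots are irrational. The cubic discriminant is Δ = 110945 > 0, so there are three distinct real roots. p(-2) = -67 and p(-1) = 5 have opposite signs, so a root lies in (-2, -1); Newton's method refines it to λ ≈ -1.0886. p(4) = 5 and p(5) = -25 have opposite signs, so a root lies in (4, 5); Newton's method refines it to λ ≈ 4.1659. p(9) = -45 and p(10) = 5 have opposite signs, so a root lies in (9, 10); Newton's method refines it to λ ≈ 9.9227. Check (Vieta): the three roots sum to 13, matching tr M = 13.
Thus the eigenvalues (to 4 decimals) are -1.0886 (modulus 1.0886); 4.1659 (modulus 4.1659); 9.9227 (modulus 9.9227). The spectral radius is the largest modulus: r(A) ≈ 9.9227. (Cross-check: r(A) ≤ ||A||_2 ≈ 10.341; equality holds whenever A is normal, though it can also hold for some non-normal A.)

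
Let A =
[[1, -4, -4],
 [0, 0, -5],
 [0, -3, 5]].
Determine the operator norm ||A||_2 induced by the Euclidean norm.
||A||_2 ≈ 8.1414 (= sqrt(largest eigenvalue of A^T A))

||A||_2 = sigma_max(A) = sqrt(lambda_max(A^T A)). Form the symmetric matrix M = A^T A =
[[1, -4, -4],
 [-4, 25, 1],
 [-4, 1, 66]].
Its characteristic polynomial (trace, sum of principal 2x2 minors, determinant of M give the coefficients) is
  p(λ) = det(λ I - M) = λ^3 - 92λ^2 + 1708λ - 225.
No integer candidate from the rational root theorem (±divisors of 225) is a root, so the roots are irrational. The cubic discriminant is Δ = 4695189573 > 0, so there are three distinct real roots. p(0) = -225 and p(1) = 1392 have opposite signs, so a root lies in (0, 1); Newton's method refines it to λ ≈ 0.1327. p(25) = 600 and p(26) = -433 have opposite signs, so a root lies in (25, 26); Newton's method refines it to λ ≈ 25.5845. p(66) = -753 and p(67) = 1986 have opposite signs, so a root lies in (66, 67); Newton's method refines it to λ ≈ 66.2829. Check (Vieta): the three roots sum to 92, matching tr M = 92.
So the eigenvalues of A^T A are ≈ 0.1327, 25.5845, 66.2829 (all ≥ 0, as they must be for A^T A). The largest is λ_max ≈ 66.2829, hence ||A||_2 = sqrt(λ_max) ≈ 8.1414.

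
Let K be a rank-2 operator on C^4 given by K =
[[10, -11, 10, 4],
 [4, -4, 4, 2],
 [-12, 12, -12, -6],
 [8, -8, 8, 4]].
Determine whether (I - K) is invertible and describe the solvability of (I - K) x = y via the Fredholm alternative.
(I - K) is invertible (det(I - K) = 15 ≠ 0), so for every y in C^4 the equation (I - K) x = y has a unique solution.

K has rank 2 and factors as K = U V^T = u1 v1^T + u2 v2^T with u1 = (-2, -1, 3, -2), v1 = (-2, 1, -2, -2), u2 = (-3, -1, 3, -2), v2 = (-2, 3, -2, 0) (multiplying out reproduces the displayed K). The nonzero eigenvalues of U V^T coincide with those of the 2 x 2 matrix G = V^T U = [[v1·u1, v1·u2], [v2·u1, v2·u2]] = [[1, 3], [-5, -3]], and by the Sylvester determinant identity det(I_4 - U V^T) = det(I_2 - V^T U) = det([[0, -3], [5, 4]]) = (0)(4) - (-3)(5) = 15. (Direct check: I - K =
[[-9, 11, -10, -4],
 [-4, 5, -4, -2],
 [12, -12, 13, 6],
 [-8, 8, -8, -3]]
has determinant 15.) The finite-dimensional Fredholm alternative says: either (I - K) is invertible, or ker(I - K) ≠ {0} and then range(I - K) = ker((I - K)^*)^⊥, with dim ker(I - K) = dim ker((I - K)^*). Since det(I - K) ≠ 0, 1 is not an eigenvalue of K and ker(I - K) = {0}, so we are in the first case: for every y there is a unique x = (I - K)^(-1) y. (Explicitly, by the Woodbury identity, (I - U V^T)^(-1) = I + U (I_2 - G)^(-1) V^T.)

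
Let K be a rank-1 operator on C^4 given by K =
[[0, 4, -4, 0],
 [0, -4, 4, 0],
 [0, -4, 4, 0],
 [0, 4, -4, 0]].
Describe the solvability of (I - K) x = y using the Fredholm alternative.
(I - K) is invertible (det(I - K) = 1 ≠ 0), so for every y in C^4 the equation (I - K) x = y has a unique solution.

K has rank 1, so it is an outer product K = u v^T: every row of K is a multiple of one row vector. Reading off the entries, u = (-2, 2, 2, -2) and v = (0, -2, 2, 0) (row i of K equals u_i·v^T). A rank-one matrix u v^T satisfies K u = u (v·u) and kills the (3)-dimensional subspace v^⊥, so its characteristic polynomial is lambda^3 (lambda - v·u) with v·u = tr K = 0. Hence the eigenvalues of I - K are 1 (multiplicity 3) and 1 - (0) = 1, so det(I - K) = 1. (Direct check: I - K =
[[1, -4, 4, 0],
 [0, 5, -4, 0],
 [0, 4, -3, 0],
 [0, -4, 4, 1]]
has determinant 1.) The finite-dimensional Fredholm alternative says: either (I - K) is invertible, or ker(I - K) ≠ {0} and then range(I - K) = ker((I - K)^*)^⊥, with dim ker(I - K) = dim ker((I - K)^*). Since det(I - K) ≠ 0, 1 is not an eigenvalue of K and ker(I - K) = {0}, so we are in the first case: for every y there is a unique x = (I - K)^(-1) y. Explicitly, by the Sherman–Morrison formula, (I - u v^T)^(-1) = I + u v^T/(1 - v·u), i.e. (I - K)^(-1) = I + K.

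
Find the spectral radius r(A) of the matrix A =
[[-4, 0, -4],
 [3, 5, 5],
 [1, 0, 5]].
r(A) = 5

The eigenvalues of A are the roots of its characteristic polynomial. With M = A (coefficients from the trace, the sum of principal 2x2 minors, and det A):
  p(λ) = det(λ I - M) = λ^3 - 6λ^2 - 11λ + 80.
By the rational root theorem any rational root is an integer divisor of 80. Testing λ = 5: p(5) = 125 - 150 - 55 + 80 = 0, so λ = 5 is a root. Dividing out (λ - 5) leaves p(λ) = (λ - 5)(λ^2 - λ - 16). For λ^2 - λ - 16 the discriminant is 65. It is nonnegative but not a perfect square, so the roots are real and irrational: λ = (1 ± sqrt(65))/2 ≈ 4.5311, -3.5311.
Thus the eigenvalues (to 4 decimals) are 4.5311 (modulus 4.5311); -3.5311 (modulus 3.5311); 5 (modulus 5). The spectral radius is the largest modulus: r(A) = 5. (Cross-check: r(A) ≤ ||A||_2 ≈ 9.9354; equality holds whenever A is normal, though it can also hold for some non-normal A.)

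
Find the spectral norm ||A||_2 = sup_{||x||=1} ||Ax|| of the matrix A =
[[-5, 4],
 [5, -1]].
||A||_2 = sqrt((67 + sqrt(3589))/2) ≈ 7.9658 (= sqrt(largest eigenvalue of A^T A))

||A||_2 = sigma_max(A) = sqrt(lambda_max(A^T A)). Form the symmetric matrix M = A^T A =
[[50, -25],
 [-25, 17]].
Its characteristic polynomial (trace, determinant of M give the coefficients) is
  p(λ) = det(λ I - M) = λ^2 - 67λ + 225.
For λ^2 - 67λ + 225 the discriminant is 3589. It is nonnegative but not a perfect square, so the roots are real and irrational: λ = (67 ± sqrt(3589))/2 ≈ 63.4541, 3.5459.
So the eigenvalues of A^T A are ≈ 3.5459, 63.4541 (all ≥ 0, as they must be for A^T A). The largest is λ_max = (67 + sqrt(3589))/2 ≈ 63.4541, hence ||A||_2 = sqrt(λ_max) = sqrt((67 + sqrt(3589))/2) ≈ 7.9658.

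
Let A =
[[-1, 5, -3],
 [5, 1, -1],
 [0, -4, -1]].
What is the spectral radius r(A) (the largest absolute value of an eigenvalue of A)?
r(A) ≈ 6.1921

The eigenvalues of A are the roots of its characteristic polynomial. With M = A (coefficients from the trace, the sum of principal 2x2 minors, and det A):
  p(λ) = det(λ I - M) = λ^3 + λ^2 - 30λ - 90.
No integer candidate from the rational root theorem (±divisors of 90) is a root, so the roots are irrational. The cubic discriminant is Δ = -60840 < 0, so there is one real root and a complex-conjugate pair. p(6) = -18 and p(7) = 92 have opposite signs, so a root lies in (6, 7); Newton's method refines it to λ ≈ 6.1921. Dividing out (λ - (6.1921)) leaves approximately λ^2 + 7.1921λ + 14.5346. For λ^2 + 7.1921λ + 14.5346 the discriminant is -6.4116. It is negative, so the remaining roots are the complex-conjugate pair λ ≈ -3.5961 ± 1.2661i. Their product equals the constant term, so |λ|^2 ≈ 14.5346 and |λ| ≈ 3.8124.
Thus the eigenvalues (to 4 decimals) are 6.1921 (modulus 6.1921); -3.5961 ± 1.2661i (modulus 3.8124). The spectral radius is the largest modulus: r(A) ≈ 6.1921. (Cross-check: r(A) ≤ ||A||_2 ≈ 6.7914; equality holds whenever A is normal, though it can also hold for some non-normal A.)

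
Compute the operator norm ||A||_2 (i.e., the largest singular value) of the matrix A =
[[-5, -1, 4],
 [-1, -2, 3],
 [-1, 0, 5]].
||A||_2 ≈ 8.4277 (= sqrt(largest eigenvalue of A^T A))

||A||_2 = sigma_max(A) = sqrt(lambda_max(A^T A)). Form the symmetric matrix M = A^T A =
[[27, 7, -28],
 [7, 5, -10],
 [-28, -10, 50]].
Its characteristic polynomial (trace, sum of principal 2x2 minors, determinant of M give the coefficients) is
  p(λ) = det(λ I - M) = λ^3 - 82λ^2 + 802λ - 1600.
No integer candidate from the rational root theorem (±divisors of 1600) is a root, so the roots are irrational. The cubic discriminant is Δ = 557633264 > 0, so there are three distinct real roots. p(2) = -316 and p(3) = 95 have opposite signs, so a root lies in (2, 3); Newton's method refines it to λ ≈ 2.7335. p(8) = 80 and p(9) = -295 have opposite signs, so a root lies in (8, 9); Newton's method refines it to λ ≈ 8.241. p(71) = -109 and p(72) = 4304 have opposite signs, so a root lies in (71, 72); Newton's method refines it to λ ≈ 71.0254. Check (Vieta): the three roots sum to 82, matching tr M = 82.
So the eigenvalues of A^T A are ≈ 2.7335, 8.241, 71.0254 (all ≥ 0, as they must be for A^T A). The largest is λ_max ≈ 71.0254, hence ||A||_2 = sqrt(λ_max) ≈ 8.4277.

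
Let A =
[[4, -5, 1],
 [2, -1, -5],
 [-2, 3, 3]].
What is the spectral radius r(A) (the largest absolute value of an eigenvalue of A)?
r(A) ≈ 5.1143

The eigenvalues of A are the roots of its characteristic polynomial. With M = A (coefficients from the trace, the sum of principal 2x2 minors, and det A):
  p(λ) = det(λ I - M) = λ^3 - 6λ^2 + 32λ - 32.
No integer candidate from the rational root theorem (±divisors of 32) is a root, so the roots are irrational. The cubic discriminant is Δ = -38912 < 0, so there is one real root and a complex-conjugate pair. p(1) = -5 and p(2) = 16 have opposite signs, so a root lies in (1, 2); Newton's method refines it to λ ≈ 1.2234. Dividing out (λ - (1.2234)) leaves approximately λ^2 - 4.7766λ + 26.1562. For λ^2 - 4.7766λ + 26.1562 the discriminant is -81.8092. It is negative, so the remaining roots are the complex-conjugate pair λ ≈ 2.3883 ± 4.5224i. Their product equals the constant term, so |λ|^2 ≈ 26.1562 and |λ| ≈ 5.1143.
Thus the eigenvalues (to 4 decimals) are 1.2234 (modulus 1.2234); 2.3883 ± 4.5224i (modulus 5.1143). The spectral radius is the largest modulus: r(A) ≈ 5.1143. (Cross-check: r(A) ≤ ||A||_2 ≈ 8.0704; equality holds whenever A is normal, though it can also hold for some non-normal A.)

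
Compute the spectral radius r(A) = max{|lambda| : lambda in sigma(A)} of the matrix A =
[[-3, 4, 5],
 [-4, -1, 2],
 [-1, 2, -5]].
r(A) ≈ 6.0978

The eigenvalues of A are the roots of its characteristic polynomial. With M = A (coefficients from the trace, the sum of principal 2x2 minors, and det A):
  p(λ) = det(λ I - M) = λ^3 + 9λ^2 + 40λ + 136.
No integer candidate from the rational root theorem (±divisors of 136) is a root, so the roots are irrational. The cubic discriminant is Δ = -141088 < 0, so there is one real root and a complex-conjugate pair. p(-7) = -46 and p(-6) = 4 have opposite signs, so a root lies in (-7, -6); Newton's method refines it to λ ≈ -6.0978. Dividing out (λ - (-6.0978)) leaves approximately λ^2 + 2.9022λ + 22.303. For λ^2 + 2.9022λ + 22.303 the discriminant is -80.7895. It is negative, so the remaining roots are the complex-conjugate pair λ ≈ -1.4511 ± 4.4941i. Their product equals the constant term, so |λ|^2 ≈ 22.303 and |λ| ≈ 4.7226.
Thus the eigenvalues (to 4 decimals) are -6.0978 (modulus 6.0978); -1.4511 ± 4.4941i (modulus 4.7226). The spectral radius is the largest modulus: r(A) ≈ 6.0978. (Cross-check: r(A) ≤ ||A||_2 ≈ 8.1139; equality holds whenever A is normal, though it can also hold for some non-normal A.)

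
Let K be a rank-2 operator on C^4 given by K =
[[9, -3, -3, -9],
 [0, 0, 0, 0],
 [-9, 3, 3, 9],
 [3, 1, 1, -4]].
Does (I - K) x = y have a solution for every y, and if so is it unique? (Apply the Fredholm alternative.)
(I - K) is invertible (det(I - K) = -37 ≠ 0), so for every y in C^4 the equation (I - K) x = y has a unique solution.

K has rank 2 and factors as K = U V^T = u1 v1^T + u2 v2^T with u1 = (-3, 0, 3, -2), v1 = (0, -2, -2, 1), u2 = (-3, 0, 3, -1), v2 = (-3, 3, 3, 2) (multiplying out reproduces the displayed K). The nonzero eigenvalues of U V^T coincide with those of the 2 x 2 matrix G = V^T U = [[v1·u1, v1·u2], [v2·u1, v2·u2]] = [[-8, -7], [14, 16]], and by the Sylvester determinant identity det(I_4 - U V^T) = det(I_2 - V^T U) = det([[9, 7], [-14, -15]]) = (9)(-15) - (7)(-14) = -37. (Direct check: I - K =
[[-8, 3, 3, 9],
 [0, 1, 0, 0],
 [9, -3, -2, -9],
 [-3, -1, -1, 5]]
has determinant -37.) The finite-dimensional Fredholm alternative says: either (I - K) is invertible, or ker(I - K) ≠ {0} and then range(I - K) = ker((I - K)^*)^⊥, with dim ker(I - K) = dim ker((I - K)^*). Since det(I - K) ≠ 0, 1 is not an eigenvalue of K and ker(I - K) = {0}, so we are in the first case: for every y there is a unique x = (I - K)^(-1) y. (Explicitly, by the Woodbury identity, (I - U V^T)^(-1) = I + U (I_2 - G)^(-1) V^T.)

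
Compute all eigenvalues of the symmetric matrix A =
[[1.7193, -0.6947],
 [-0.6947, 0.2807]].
sigma(A) ≈ {0, 2}

A is real symmetric, so its spectrum consists of real eigenvalues. Expanding the characteristic polynomial of the displayed matrix gives
  det(λ I - A) = p(λ) = λ^2 + (-2)λ + (0).
Solving p(λ) = 0 yields eigenvalues ≈ 0, 2. (A is shown rounded to 4 decimals, so these recover the underlying integer eigenvalues to within that precision.)
Verification: the trace of A = 2 equals the sum of eigenvalues 2, and det(A) ≈ -0.0000 matches the eigenvalue product 0.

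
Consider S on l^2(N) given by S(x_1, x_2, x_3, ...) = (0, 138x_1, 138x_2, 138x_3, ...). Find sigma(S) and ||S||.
sigma(S) = closed disk {z in C : |z| ≤ 138}; ||S|| = 138

Note S = 138·U where U is the unit right shift (U x)_k = x_{k-1} (with x_0 := 0); so ||S|| = 138||U|| and sigma(S) = 138·sigma(U). ||S x||^2 = sum_{k≥1} |138x_k|^2 = 19044||x||^2, so ||S|| = 138 and sigma(S) ⊂ {|z| ≤ 138}. For any |lambda| < 138, the equation (S - lambda I) x = 0 forces x_1 = 0, then 138x_k = lambda x_{k+1} ⇒ x = 0, so S has no eigenvalues. But (S - lambda I) is not surjective for |lambda| < 138: solving (S - lambda I) x = e_1 would require x_n proportional to (lambda/138)^(-n), which is not in l^2. So every |lambda| < 138 lies in the residual spectrum. The boundary |lambda| = 138 is in the approximate point spectrum (the spectrum is closed). Hence sigma(S) is the closed disk of radius 138.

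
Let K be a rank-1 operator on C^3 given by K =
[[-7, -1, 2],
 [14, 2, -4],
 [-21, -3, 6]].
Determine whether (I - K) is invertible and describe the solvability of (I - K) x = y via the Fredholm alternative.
(I - K) is singular (det(I - K) = 0, i.e. 1 ∈ sigma(K)). (I - K) x = y is solvable iff y ⊥ ker((I - K)^*) = span{(-7, -1, 2)}, i.e. iff -7y_1 - y_2 + 2y_3 = 0. When solvable, the solutions are x = y + c·(1, -2, 3), c arbitrary (ker(I - K) = span{(1, -2, 3)}, dimension 1).

K has rank 1, so it is an outer product K = u v^T: every row of K is a multiple of one row vector. Reading off the entries, u = (1, -2, 3) and v = (-7, -1, 2) (row i of K equals u_i·v^T). A rank-one matrix u v^T satisfies K u = u (v·u) and kills the (2)-dimensional subspace v^⊥, so its characteristic polynomial is lambda^2 (lambda - v·u) with v·u = tr K = 1. Hence the eigenvalues of I - K are 1 (multiplicity 2) and 1 - (1) = 0, so det(I - K) = 0. (Direct check: I - K =
[[8, 1, -2],
 [-14, -1, 4],
 [21, 3, -5]]
has determinant 0.) So 1 is an eigenvalue of K and (I - K) is not invertible. The finite-dimensional Fredholm alternative says: either (I - K) is invertible, or ker(I - K) ≠ {0} and then range(I - K) = ker((I - K)^*)^⊥, with dim ker(I - K) = dim ker((I - K)^*). We are in the second case, so we need both kernels. Kernel of I - K: (I - K) u = u - u (v·u) = u - u = 0, so ker(I - K) = span{u} = span{(1, -2, 3)} (it is exactly 1-dimensional because rank(I - K) = 2). Kernel of the adjoint: K is real, so (I - K)^* = I - K^T = I - v u^T, and (I - v u^T) v = v - v (u·v) = 0; hence ker((I - K)^*) = span{v} = span{(-7, -1, 2)}. Therefore (I - K) x = y is solvable iff <y, v> = 0, i.e. iff -7y_1 - y_2 + 2y_3 = 0. When this holds, K y = u (v·y) = 0, so (I - K) y = y and x = y is a particular solution; the full solution set is the line x = y + c·u = y + c·(1, -2, 3), c ∈ C.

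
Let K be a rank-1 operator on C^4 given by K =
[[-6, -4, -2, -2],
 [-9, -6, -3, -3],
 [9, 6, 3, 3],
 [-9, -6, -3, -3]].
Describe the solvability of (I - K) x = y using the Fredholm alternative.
(I - K) is invertible (det(I - K) = 13 ≠ 0), so for every y in C^4 the equation (I - K) x = y has a unique solution.

K has rank 1, so it is an outer product K = u v^T: every row of K is a multiple of one row vector. Reading off the entries, u = (-2, -3, 3, -3) and v = (3, 2, 1, 1) (row i of K equals u_i·v^T). A rank-one matrix u v^T satisfies K u = u (v·u) and kills the (3)-dimensional subspace v^⊥, so its characteristic polynomial is lambda^3 (lambda - v·u) with v·u = tr K = -12. Hence the eigenvalues of I - K are 1 (multiplicity 3) and 1 - (-12) = 13, so det(I - K) = 13. (Direct check: I - K =
[[7, 4, 2, 2],
 [9, 7, 3, 3],
 [-9, -6, -2, -3],
 [9, 6, 3, 4]]
has determinant 13.) The finite-dimensional Fredholm alternative says: either (I - K) is invertible, or ker(I - K) ≠ {0} and then range(I - K) = ker((I - K)^*)^⊥, with dim ker(I - K) = dim ker((I - K)^*). Since det(I - K) ≠ 0, 1 is not an eigenvalue of K and ker(I - K) = {0}, so we are in the first case: for every y there is a unique x = (I - K)^(-1) y. Explicitly, by the Sherman–Morrison formula, (I - u v^T)^(-1) = I + u v^T/(1 - v·u), i.e. (I - K)^(-1) = I + K/(13).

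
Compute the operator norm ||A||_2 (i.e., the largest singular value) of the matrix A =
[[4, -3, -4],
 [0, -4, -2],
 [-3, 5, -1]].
||A||_2 ≈ 8.6303 (= sqrt(largest eigenvalue of A^T A))

||A||_2 = sigma_max(A) = sqrt(lambda_max(A^T A)). Form the symmetric matrix M = A^T A =
[[25, -27, -13],
 [-27, 50, 15],
 [-13, 15, 21]].
Its characteristic polynomial (trace, sum of principal 2x2 minors, determinant of M give the coefficients) is
  p(λ) = det(λ I - M) = λ^3 - 96λ^2 + 1702λ - 7396.
No integer candidate from the rational root theorem (±divisors of 7396) is a root, so the roots are irrational. The cubic discriminant is Δ = 1076602352 > 0, so there are three distinct real roots. p(6) = -424 and p(7) = 157 have opposite signs, so a root lies in (6, 7); Newton's method refines it to λ ≈ 6.7023. p(14) = 360 and p(15) = -91 have opposite signs, so a root lies in (14, 15); Newton's method refines it to λ ≈ 14.8156. p(74) = -1920 and p(75) = 2129 have opposite signs, so a root lies in (74, 75); Newton's method refines it to λ ≈ 74.4821. Check (Vieta): the three roots sum to 96, matching tr M = 96.
So the eigenvalues of A^T A are ≈ 6.7023, 14.8156, 74.4821 (all ≥ 0, as they must be for A^T A). The largest is λ_max ≈ 74.4821, hence ||A||_2 = sqrt(λ_max) ≈ 8.6303.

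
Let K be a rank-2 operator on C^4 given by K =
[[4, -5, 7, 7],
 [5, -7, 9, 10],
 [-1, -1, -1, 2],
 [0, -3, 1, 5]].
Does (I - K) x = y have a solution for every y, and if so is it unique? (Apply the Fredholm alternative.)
(I - K) is invertible (det(I - K) = 24 ≠ 0), so for every y in C^4 the equation (I - K) x = y has a unique solution.

K has rank 2 and factors as K = U V^T = u1 v1^T + u2 v2^T with u1 = (1, 1, -1, -1), v1 = (2, -1, 3, 1), u2 = (-2, -3, -1, -2), v2 = (-1, 2, -2, -3) (multiplying out reproduces the displayed K). The nonzero eigenvalues of U V^T coincide with those of the 2 x 2 matrix G = V^T U = [[v1·u1, v1·u2], [v2·u1, v2·u2]] = [[-3, -6], [6, 4]], and by the Sylvester determinant identity det(I_4 - U V^T) = det(I_2 - V^T U) = det([[4, 6], [-6, -3]]) = (4)(-3) - (6)(-6) = 24. (Direct check: I - K =
[[-3, 5, -7, -7],
 [-5, 8, -9, -10],
 [1, 1, 2, -2],
 [0, 3, -1, -4]]
has determinant 24.) The finite-dimensional Fredholm alternative says: either (I - K) is invertible, or ker(I - K) ≠ {0} and then range(I - K) = ker((I - K)^*)^⊥, with dim ker(I - K) = dim ker((I - K)^*). Since det(I - K) ≠ 0, 1 is not an eigenvalue of K and ker(I - K) = {0}, so we are in the first case: for every y there is a unique x = (I - K)^(-1) y. (Explicitly, by the Woodbury identity, (I - U V^T)^(-1) = I + U (I_2 - G)^(-1) V^T.)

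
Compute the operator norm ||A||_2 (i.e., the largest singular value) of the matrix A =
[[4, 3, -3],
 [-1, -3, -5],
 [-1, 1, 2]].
||A||_2 ≈ 6.4727 (= sqrt(largest eigenvalue of A^T A))

||A||_2 = sigma_max(A) = sqrt(lambda_max(A^T A)). Form the symmetric matrix M = A^T A =
[[18, 14, -9],
 [14, 19, 8],
 [-9, 8, 38]].
Its characteristic polynomial (trace, sum of principal 2x2 minors, determinant of M give the coefficients) is
  p(λ) = det(λ I - M) = λ^3 - 75λ^2 + 1407λ - 841.
No integer candidate from the rational root theorem (±divisors of 841) is a root, so the roots are irrational. The cubic discriminant is Δ = 153214416 > 0, so there are three distinct real roots. p(0) = -841 and p(1) = 492 have opposite signs, so a root lies in (0, 1); Newton's method refines it to λ ≈ 0.6179. p(32) = 151 and p(33) = -148 have opposite signs, so a root lies in (32, 33); Newton's method refines it to λ ≈ 32.4862. p(41) = -308 and p(42) = 41 have opposite signs, so a root lies in (41, 42); Newton's method refines it to λ ≈ 41.8959. Check (Vieta): the three roots sum to 75, matching tr M = 75.
So the eigenvalues of A^T A are ≈ 0.6179, 32.4862, 41.8959 (all ≥ 0, as they must be for A^T A). The largest is λ_max ≈ 41.8959, hence ||A||_2 = sqrt(λ_max) ≈ 6.4727.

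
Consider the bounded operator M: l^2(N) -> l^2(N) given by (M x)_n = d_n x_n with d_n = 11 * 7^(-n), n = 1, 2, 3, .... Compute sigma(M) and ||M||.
sigma(M) = {11 * 7^(-n) : n ≥ 1} ∪ {0}; ||M|| = 11/7

A bounded diagonal operator on l^2 with diagonal entries d_n has spectrum equal to the closure of {d_n : n ≥ 1}: every d_n is an eigenvalue (with eigenvector e_n), so {d_n} ⊂ sigma(M); the spectrum is closed, so its closure is too; and for lambda not in the closure, (M - lambda I) has bounded inverse (the diagonal entries 1/(d_n - lambda) are bounded). For our sequence d_n = 11 * 7^(-n), n = 1, 2, 3, ...:
  - {d_n} = {11 * 7^(-n) : n ≥ 1}; the only limit point is 0
  - closure = {11 * 7^(-n) : n ≥ 1} ∪ {0}
For the norm: a diagonal operator has ||M|| = sup_n |d_n|. Here d_n = 11 * 7^(-n) is positive and decreasing, so sup_n |d_n| = d_1 = 11/7. So ||M|| = 11/7.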